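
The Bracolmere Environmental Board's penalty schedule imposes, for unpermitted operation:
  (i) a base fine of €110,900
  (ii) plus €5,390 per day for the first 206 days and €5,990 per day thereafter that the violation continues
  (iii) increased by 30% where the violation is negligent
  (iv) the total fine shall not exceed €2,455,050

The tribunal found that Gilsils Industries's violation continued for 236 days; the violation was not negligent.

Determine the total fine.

€1,400,940

First 206 days: 206 × €5,390 = €1,110,340
Remaining days: (236 − 206) × €5,990 = €179,700
Per-day component: €1,110,340 + €179,700 = €1,290,040
Base plus per-day: €110,900 + €1,290,040 = €1,400,940
The violation was not negligent: no 30% increase.
Cap at €2,455,050: €1,400,940 is within the cap, no reduction.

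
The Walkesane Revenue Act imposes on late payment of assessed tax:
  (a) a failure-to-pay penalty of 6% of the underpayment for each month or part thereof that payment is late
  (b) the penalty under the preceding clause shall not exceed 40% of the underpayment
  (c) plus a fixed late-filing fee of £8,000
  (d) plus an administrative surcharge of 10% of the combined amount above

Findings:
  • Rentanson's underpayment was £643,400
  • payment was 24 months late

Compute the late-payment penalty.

£291,896

Accrued rate: 6% × 24 = 144%, capped at 40% → 40%
Failure-to-pay penalty: 40% of £643,400 = £257,360
Penalty before surcharge: £257,360 + £8,000 = £265,360
Administrative surcharge: 10% of £265,360 = £26,536
Total penalty: £265,360 + £26,536 = £291,896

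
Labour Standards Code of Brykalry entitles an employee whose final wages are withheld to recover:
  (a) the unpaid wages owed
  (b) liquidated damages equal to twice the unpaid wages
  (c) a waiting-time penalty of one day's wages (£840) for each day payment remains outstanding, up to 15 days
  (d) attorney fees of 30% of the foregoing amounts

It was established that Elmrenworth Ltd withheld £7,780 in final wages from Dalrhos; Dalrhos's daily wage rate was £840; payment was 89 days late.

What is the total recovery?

Doubled: 2 × £7,780 = £15,560
Penalty days: min(89, 15) = 15
Waiting-time penalty: 15 × £840 = £12,600
Subtotal: £7,780 + £15,560 + £12,600 = £35,940
Attorney fees: 30% of £35,940 = £10,782
Total award: £35,940 + £10,782 = £46,722

£46,722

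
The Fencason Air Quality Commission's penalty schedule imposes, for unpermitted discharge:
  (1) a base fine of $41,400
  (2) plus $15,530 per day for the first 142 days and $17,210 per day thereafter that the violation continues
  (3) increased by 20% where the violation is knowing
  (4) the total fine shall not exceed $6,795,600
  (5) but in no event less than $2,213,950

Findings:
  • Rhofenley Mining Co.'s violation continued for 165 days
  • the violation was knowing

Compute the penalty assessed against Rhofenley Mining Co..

First 142 days: 142 × $15,530 = $2,205,260
Remaining days: (165 − 142) × $17,210 = $395,830
Per-day component: $2,205,260 + $395,830 = $2,601,090
Base plus per-day: $41,400 + $2,601,090 = $2,642,490
Enhancement: 20% of $2,642,490 = $528,498
Enhanced fine: $2,642,490 + $528,498 = $3,170,988
Cap at $6,795,600: $3,170,988 is within the cap, no reduction.
Minimum $2,213,950: $3,170,988 meets the minimum, no increase.

$3,170,988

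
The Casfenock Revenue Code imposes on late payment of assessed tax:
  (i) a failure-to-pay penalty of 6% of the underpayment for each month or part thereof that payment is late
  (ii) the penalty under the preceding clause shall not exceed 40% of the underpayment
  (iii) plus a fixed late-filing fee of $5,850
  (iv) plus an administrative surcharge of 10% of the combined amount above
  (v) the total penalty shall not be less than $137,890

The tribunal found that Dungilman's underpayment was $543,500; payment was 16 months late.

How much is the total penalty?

$245,575

Accrued rate: 6% × 16 = 96%, capped at 40% → 40%
Failure-to-pay penalty: 40% of $543,500 = $217,400
Penalty before surcharge: $217,400 + $5,850 = $223,250
Administrative surcharge: 10% of $223,250 = $22,325
Total penalty: $223,250 + $22,325 = $245,575
Minimum $137,890: $245,575 meets the minimum, no increase.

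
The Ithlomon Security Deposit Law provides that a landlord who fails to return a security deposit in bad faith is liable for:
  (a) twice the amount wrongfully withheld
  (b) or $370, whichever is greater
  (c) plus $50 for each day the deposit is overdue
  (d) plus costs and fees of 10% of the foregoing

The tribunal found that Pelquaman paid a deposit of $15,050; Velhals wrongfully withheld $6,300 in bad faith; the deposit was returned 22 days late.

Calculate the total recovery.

$15,070

Doubled: 2 × $6,300 = $12,600
Minimum $370: $12,600 meets the minimum, no increase.
Late-return penalty: 22 × $50 = $1,100
Damages plus late penalty: $12,600 + $1,100 = $13,700
Costs and fees: 10% of $13,700 = $1,370
Total recovery: $13,700 + $1,370 = $15,070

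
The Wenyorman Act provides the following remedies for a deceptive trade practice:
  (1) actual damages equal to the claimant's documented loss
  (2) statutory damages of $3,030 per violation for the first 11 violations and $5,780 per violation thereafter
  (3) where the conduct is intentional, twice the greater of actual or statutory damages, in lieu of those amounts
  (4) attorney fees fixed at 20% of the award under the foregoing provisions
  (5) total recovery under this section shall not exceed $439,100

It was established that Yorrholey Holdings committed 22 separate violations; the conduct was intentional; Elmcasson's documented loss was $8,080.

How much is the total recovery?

First 11 violations: 11 × $3,030 = $33,330
Remaining violations: (22 − 11) × $5,780 = $63,580
Statutory damages: $33,330 + $63,580 = $96,910
Greater of actual damages ($8,080) or statutory damages ($96,910): $96,910
Doubled: 2 × $96,910 = $193,820
Attorney fees: 20% of $193,820 = $38,764
Total before cap: $193,820 + $38,764 = $232,584
Cap at $439,100: $232,584 is within the cap, no reduction.

$232,584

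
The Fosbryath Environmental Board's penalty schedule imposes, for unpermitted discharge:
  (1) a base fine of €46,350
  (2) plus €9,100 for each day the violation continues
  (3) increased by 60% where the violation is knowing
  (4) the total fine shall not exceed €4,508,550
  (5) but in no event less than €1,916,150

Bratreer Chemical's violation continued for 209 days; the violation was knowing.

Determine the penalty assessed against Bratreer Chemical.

Per-day component: 209 × €9,100 = €1,901,900
Base plus per-day: €46,350 + €1,901,900 = €1,948,250
Enhancement: 60% of €1,948,250 = €1,168,950
Enhanced fine: €1,948,250 + €1,168,950 = €3,117,200
Cap at €4,508,550: €3,117,200 is within the cap, no reduction.
Minimum €1,916,150: €3,117,200 meets the minimum, no increase.

Civil penalty: €3,117,200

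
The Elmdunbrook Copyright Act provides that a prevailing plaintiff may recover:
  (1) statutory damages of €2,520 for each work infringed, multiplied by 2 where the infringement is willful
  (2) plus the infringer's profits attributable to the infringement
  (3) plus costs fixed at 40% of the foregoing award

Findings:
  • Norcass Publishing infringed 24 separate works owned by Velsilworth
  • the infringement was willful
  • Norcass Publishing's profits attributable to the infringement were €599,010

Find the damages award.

Statutory damages: 24 × €2,520 = €60,480
Doubled: 2 × €60,480 = €120,960
Combined award: €120,960 + €599,010 = €719,970
Costs: 40% of €719,970 = €287,988
Award plus costs: €719,970 + €287,988 = €1,007,958

€1,007,958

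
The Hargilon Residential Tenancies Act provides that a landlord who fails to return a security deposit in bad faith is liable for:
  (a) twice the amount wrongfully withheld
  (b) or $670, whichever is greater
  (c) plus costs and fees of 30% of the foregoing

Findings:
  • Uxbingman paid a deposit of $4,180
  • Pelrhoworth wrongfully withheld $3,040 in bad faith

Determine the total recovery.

Doubled: 2 × $3,040 = $6,080
Minimum $670: $6,080 meets the minimum, no increase.
Costs and fees: 30% of $6,080 = $1,824
Total recovery: $6,080 + $1,824 = $7,904

$7,904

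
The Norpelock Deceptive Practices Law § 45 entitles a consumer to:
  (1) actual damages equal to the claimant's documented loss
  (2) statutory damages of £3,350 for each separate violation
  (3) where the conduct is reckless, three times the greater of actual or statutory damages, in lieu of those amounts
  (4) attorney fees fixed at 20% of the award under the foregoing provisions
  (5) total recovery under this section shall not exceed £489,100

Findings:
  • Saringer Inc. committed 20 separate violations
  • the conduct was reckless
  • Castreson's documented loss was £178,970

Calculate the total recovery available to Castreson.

£489,100

Statutory damages: 20 × £3,350 = £67,000
Greater of actual damages (£178,970) or statutory damages (£67,000): £178,970
Trebled: 3 × £178,970 = £536,910
Attorney fees: 20% of £536,910 = £107,382
Total before cap: £536,910 + £107,382 = £644,292
Cap at £489,100: £644,292 exceeds the cap → £489,100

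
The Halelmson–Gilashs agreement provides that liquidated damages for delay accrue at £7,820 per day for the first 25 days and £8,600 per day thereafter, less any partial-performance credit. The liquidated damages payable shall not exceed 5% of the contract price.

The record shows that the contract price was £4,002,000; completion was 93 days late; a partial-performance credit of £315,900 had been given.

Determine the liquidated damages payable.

First 25 days: 25 × £7,820 = £195,500
Remaining days: (93 − 25) × £8,600 = £584,800
Accrued per-day damages: £195,500 + £584,800 = £780,300
Less partial-performance credit: £780,300 − £315,900 = £464,400
Cap: 5% of £4,002,000 = £200,100
Cap at £200,100: £464,400 exceeds the cap → £200,100

£200,100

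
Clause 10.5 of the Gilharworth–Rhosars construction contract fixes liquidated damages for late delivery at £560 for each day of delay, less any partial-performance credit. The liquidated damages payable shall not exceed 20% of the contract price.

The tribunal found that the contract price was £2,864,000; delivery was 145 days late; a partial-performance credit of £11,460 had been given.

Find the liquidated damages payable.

£69,740

Per-day damages: 145 × £560 = £81,200
Less partial-performance credit: £81,200 − £11,460 = £69,740
Cap: 20% of £2,864,000 = £572,800
Cap at £572,800: £69,740 is within the cap, no reduction.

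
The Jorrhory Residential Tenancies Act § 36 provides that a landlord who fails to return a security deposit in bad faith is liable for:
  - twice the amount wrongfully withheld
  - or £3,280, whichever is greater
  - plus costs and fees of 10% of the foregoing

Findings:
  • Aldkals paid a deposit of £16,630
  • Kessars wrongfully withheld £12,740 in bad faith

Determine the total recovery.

Doubled: 2 × £12,740 = £25,480
Minimum £3,280: £25,480 meets the minimum, no increase.
Costs and fees: 10% of £25,480 = £2,548
Total recovery: £25,480 + £2,548 = £28,028

£28,028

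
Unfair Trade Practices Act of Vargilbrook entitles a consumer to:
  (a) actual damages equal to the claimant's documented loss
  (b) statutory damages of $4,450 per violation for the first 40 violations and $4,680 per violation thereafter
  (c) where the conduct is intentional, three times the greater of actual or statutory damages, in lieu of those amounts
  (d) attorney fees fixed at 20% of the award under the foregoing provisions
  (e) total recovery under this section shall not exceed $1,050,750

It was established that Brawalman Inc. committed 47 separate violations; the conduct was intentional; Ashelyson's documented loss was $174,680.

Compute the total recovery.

First 40 violations: 40 × $4,450 = $178,000
Remaining violations: (47 − 40) × $4,680 = $32,760
Statutory damages: $178,000 + $32,760 = $210,760
Greater of actual damages ($174,680) or statutory damages ($210,760): $210,760
Trebled: 3 × $210,760 = $632,280
Attorney fees: 20% of $632,280 = $126,456
Total before cap: $632,280 + $126,456 = $758,736
Cap at $1,050,750: $758,736 is within the cap, no reduction.

$758,736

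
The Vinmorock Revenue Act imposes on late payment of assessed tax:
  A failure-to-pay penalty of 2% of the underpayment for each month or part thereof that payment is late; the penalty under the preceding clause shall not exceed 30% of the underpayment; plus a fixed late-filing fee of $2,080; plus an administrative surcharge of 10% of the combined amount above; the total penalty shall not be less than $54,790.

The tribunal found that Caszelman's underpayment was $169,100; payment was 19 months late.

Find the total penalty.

Accrued rate: 2% × 19 = 38%, capped at 30% → 30%
Failure-to-pay penalty: 30% of $169,100 = $50,730
Penalty before surcharge: $50,730 + $2,080 = $52,810
Administrative surcharge: 10% of $52,810 = $5,281
Total penalty: $52,810 + $5,281 = $58,091
Minimum $54,790: $58,091 meets the minimum, no increase.

$58,091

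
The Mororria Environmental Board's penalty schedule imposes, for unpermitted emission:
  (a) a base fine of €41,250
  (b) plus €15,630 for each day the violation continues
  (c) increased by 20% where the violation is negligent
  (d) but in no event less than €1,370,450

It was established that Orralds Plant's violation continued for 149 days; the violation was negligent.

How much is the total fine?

€2,844,144

Per-day component: 149 × €15,630 = €2,328,870
Base plus per-day: €41,250 + €2,328,870 = €2,370,120
Enhancement: 20% of €2,370,120 = €474,024
Enhanced fine: €2,370,120 + €474,024 = €2,844,144
Minimum €1,370,450: €2,844,144 meets the minimum, no increase.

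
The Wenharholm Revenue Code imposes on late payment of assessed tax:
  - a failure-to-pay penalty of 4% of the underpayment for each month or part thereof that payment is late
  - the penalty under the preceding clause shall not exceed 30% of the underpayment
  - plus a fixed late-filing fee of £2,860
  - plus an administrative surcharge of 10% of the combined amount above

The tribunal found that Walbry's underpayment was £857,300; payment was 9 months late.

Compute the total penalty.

Accrued rate: 4% × 9 = 36%, capped at 30% → 30%
Failure-to-pay penalty: 30% of £857,300 = £257,190
Penalty before surcharge: £257,190 + £2,860 = £260,050
Administrative surcharge: 10% of £260,050 = £26,005
Total penalty: £260,050 + £26,005 = £286,055

£286,055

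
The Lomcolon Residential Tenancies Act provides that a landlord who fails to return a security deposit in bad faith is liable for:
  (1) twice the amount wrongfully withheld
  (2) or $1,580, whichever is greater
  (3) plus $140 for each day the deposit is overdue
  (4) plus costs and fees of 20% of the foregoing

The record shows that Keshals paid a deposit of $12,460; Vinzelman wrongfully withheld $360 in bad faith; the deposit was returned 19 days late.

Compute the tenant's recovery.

Recovery: $5,088

Doubled: 2 × $360 = $720
Minimum $1,580: $720 is below the minimum → $1,580
Late-return penalty: 19 × $140 = $2,660
Damages plus late penalty: $1,580 + $2,660 = $4,240
Costs and fees: 20% of $4,240 = $848
Total recovery: $4,240 + $848 = $5,088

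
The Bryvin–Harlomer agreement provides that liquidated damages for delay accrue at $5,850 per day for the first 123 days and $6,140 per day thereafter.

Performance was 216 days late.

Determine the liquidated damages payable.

Liquidated damages: $1,290,570

First 123 days: 123 × $5,850 = $719,550
Remaining days: (216 − 123) × $6,140 = $571,020
Accrued per-day damages: $719,550 + $571,020 = $1,290,570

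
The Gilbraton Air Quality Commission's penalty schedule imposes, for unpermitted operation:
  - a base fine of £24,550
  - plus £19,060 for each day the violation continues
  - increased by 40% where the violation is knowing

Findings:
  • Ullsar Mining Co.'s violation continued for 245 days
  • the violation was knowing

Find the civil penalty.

£6,571,950

Per-day component: 245 × £19,060 = £4,669,700
Base plus per-day: £24,550 + £4,669,700 = £4,694,250
Enhancement: 40% of £4,694,250 = £1,877,700
Enhanced fine: £4,694,250 + £1,877,700 = £6,571,950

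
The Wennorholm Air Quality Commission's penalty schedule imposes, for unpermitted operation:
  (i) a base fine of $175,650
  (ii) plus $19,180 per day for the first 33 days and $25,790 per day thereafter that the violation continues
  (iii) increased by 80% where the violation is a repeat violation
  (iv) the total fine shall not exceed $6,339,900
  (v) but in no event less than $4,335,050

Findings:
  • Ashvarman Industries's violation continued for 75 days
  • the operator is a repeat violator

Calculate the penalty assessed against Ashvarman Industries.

Civil penalty: $4,335,050

First 33 days: 33 × $19,180 = $632,940
Remaining days: (75 − 33) × $25,790 = $1,083,180
Per-day component: $632,940 + $1,083,180 = $1,716,120
Base plus per-day: $175,650 + $1,716,120 = $1,891,770
Enhancement: 80% of $1,891,770 = $1,513,416
Enhanced fine: $1,891,770 + $1,513,416 = $3,405,186
Cap at $6,339,900: $3,405,186 is within the cap, no reduction.
Minimum $4,335,050: $3,405,186 is below the minimum → $4,335,050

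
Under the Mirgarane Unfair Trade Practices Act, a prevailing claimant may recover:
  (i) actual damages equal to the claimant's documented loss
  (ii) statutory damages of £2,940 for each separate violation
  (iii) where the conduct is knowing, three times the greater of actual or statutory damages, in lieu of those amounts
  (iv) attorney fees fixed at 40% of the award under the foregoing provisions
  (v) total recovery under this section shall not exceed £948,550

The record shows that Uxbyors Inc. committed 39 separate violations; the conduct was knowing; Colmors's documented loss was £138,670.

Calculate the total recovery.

Total recovery: £582,414

Statutory damages: 39 × £2,940 = £114,660
Greater of actual damages (£138,670) or statutory damages (£114,660): £138,670
Trebled: 3 × £138,670 = £416,010
Attorney fees: 40% of £416,010 = £166,404
Total before cap: £416,010 + £166,404 = £582,414
Cap at £948,550: £582,414 is within the cap, no reduction.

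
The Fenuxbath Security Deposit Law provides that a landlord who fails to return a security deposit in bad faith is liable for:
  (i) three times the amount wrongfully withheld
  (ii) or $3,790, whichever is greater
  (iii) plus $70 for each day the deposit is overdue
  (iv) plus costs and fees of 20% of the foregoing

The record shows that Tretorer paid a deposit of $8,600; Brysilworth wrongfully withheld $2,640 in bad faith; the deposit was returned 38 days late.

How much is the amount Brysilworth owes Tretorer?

Recovery: $12,696

Trebled: 3 × $2,640 = $7,920
Minimum $3,790: $7,920 meets the minimum, no increase.
Late-return penalty: 38 × $70 = $2,660
Damages plus late penalty: $7,920 + $2,660 = $10,580
Costs and fees: 20% of $10,580 = $2,116
Total recovery: $10,580 + $2,116 = $12,696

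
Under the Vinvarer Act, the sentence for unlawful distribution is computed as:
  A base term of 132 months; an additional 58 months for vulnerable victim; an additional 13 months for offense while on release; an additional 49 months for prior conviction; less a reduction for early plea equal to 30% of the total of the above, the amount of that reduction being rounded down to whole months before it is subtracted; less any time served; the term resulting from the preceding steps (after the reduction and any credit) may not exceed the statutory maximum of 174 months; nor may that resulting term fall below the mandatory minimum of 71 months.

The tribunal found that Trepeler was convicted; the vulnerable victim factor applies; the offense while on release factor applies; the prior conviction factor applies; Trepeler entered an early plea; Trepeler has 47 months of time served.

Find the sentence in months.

130 months

Vulnerable victim enhancement: +58 months
Offense while on release enhancement: +13 months
Prior conviction enhancement: +49 months
Adjusted term: 132 months + 58 months + 13 months + 49 months = 252 months
Early plea reduction: 30% of 252 months = 75 months (rounded down)
After reduction: 252 − 75 = 177 months
Less time served: 177 months − 47 months = 130 months
Cap at 174 months: 130 months is within the cap, no reduction.
Minimum 71 months: 130 months meets the minimum, no increase.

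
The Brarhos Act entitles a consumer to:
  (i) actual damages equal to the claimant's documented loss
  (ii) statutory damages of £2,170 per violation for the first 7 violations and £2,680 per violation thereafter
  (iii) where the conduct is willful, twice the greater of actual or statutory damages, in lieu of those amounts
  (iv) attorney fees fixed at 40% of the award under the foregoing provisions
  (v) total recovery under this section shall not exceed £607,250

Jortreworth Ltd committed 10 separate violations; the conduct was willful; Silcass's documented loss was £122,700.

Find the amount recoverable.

First 7 violations: 7 × £2,170 = £15,190
Remaining violations: (10 − 7) × £2,680 = £8,040
Statutory damages: £15,190 + £8,040 = £23,230
Greater of actual damages (£122,700) or statutory damages (£23,230): £122,700
Doubled: 2 × £122,700 = £245,400
Attorney fees: 40% of £245,400 = £98,160
Total before cap: £245,400 + £98,160 = £343,560
Cap at £607,250: £343,560 is within the cap, no reduction.

£343,560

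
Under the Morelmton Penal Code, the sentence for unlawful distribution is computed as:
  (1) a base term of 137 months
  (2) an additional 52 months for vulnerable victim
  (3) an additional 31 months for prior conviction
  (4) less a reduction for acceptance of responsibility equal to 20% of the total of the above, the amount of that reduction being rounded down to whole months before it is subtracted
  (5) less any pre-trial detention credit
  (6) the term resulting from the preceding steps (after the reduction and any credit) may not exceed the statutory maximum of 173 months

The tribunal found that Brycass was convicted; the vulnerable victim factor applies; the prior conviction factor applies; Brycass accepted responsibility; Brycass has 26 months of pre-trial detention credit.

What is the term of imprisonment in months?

Vulnerable victim enhancement: +52 months
Prior conviction enhancement: +31 months
Adjusted term: 137 months + 52 months + 31 months = 220 months
Acceptance of responsibility reduction: 20% of 220 months = 44 months (rounded down)
After reduction: 220 − 44 = 176 months
Less pre-trial detention credit: 176 months − 26 months = 150 months
Cap at 173 months: 150 months is within the cap, no reduction.

150 months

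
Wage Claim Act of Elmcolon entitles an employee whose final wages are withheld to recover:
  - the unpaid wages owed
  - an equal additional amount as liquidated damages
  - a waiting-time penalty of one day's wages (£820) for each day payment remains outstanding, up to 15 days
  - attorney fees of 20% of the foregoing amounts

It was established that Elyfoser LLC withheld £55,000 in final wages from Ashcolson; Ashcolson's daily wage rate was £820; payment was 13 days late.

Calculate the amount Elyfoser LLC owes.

£144,792

Liquidated damages (equal amount): £55,000
Penalty days: min(13, 15) = 13
Waiting-time penalty: 13 × £820 = £10,660
Subtotal: £55,000 + £55,000 + £10,660 = £120,660
Attorney fees: 20% of £120,660 = £24,132
Total award: £120,660 + £24,132 = £144,792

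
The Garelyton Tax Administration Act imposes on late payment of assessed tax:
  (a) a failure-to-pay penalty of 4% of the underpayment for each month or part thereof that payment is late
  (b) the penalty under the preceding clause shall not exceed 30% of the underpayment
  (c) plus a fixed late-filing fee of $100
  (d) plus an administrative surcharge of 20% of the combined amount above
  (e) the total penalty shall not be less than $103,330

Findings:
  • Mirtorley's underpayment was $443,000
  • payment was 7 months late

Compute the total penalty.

Accrued rate: 4% × 7 = 28%, capped at 30% → 28%
Failure-to-pay penalty: 28% of $443,000 = $124,040
Penalty before surcharge: $124,040 + $100 = $124,140
Administrative surcharge: 20% of $124,140 = $24,828
Total penalty: $124,140 + $24,828 = $148,968
Minimum $103,330: $148,968 meets the minimum, no increase.

$148,968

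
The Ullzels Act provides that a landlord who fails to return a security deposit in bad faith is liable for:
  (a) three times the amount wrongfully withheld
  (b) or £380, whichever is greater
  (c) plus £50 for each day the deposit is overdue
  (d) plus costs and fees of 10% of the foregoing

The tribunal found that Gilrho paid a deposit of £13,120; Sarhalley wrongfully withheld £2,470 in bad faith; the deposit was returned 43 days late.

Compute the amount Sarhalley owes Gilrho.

£10,516

Trebled: 3 × £2,470 = £7,410
Minimum £380: £7,410 meets the minimum, no increase.
Late-return penalty: 43 × £50 = £2,150
Damages plus late penalty: £7,410 + £2,150 = £9,560
Costs and fees: 10% of £9,560 = £956
Total recovery: £9,560 + £956 = £10,516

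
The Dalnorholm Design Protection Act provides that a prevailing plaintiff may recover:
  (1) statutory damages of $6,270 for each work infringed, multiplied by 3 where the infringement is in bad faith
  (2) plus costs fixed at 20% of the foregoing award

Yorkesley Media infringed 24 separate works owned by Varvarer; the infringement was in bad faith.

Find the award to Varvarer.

$541,728

Statutory damages: 24 × $6,270 = $150,480
Trebled: 3 × $150,480 = $451,440
Costs: 20% of $451,440 = $90,288
Award plus costs: $451,440 + $90,288 = $541,728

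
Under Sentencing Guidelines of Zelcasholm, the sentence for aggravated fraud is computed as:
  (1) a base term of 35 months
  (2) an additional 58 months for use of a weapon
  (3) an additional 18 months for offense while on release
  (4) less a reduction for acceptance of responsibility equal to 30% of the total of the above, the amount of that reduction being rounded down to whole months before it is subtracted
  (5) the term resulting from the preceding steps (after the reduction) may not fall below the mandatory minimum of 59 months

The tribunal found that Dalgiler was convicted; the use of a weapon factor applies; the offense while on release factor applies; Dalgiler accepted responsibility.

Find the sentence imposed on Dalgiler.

Use of a weapon enhancement: +58 months
Offense while on release enhancement: +18 months
Adjusted term: 35 months + 58 months + 18 months = 111 months
Acceptance of responsibility reduction: 30% of 111 months = 33 months (rounded down)
After reduction: 111 − 33 = 78 months
Minimum 59 months: 78 months meets the minimum, no increase.

78 months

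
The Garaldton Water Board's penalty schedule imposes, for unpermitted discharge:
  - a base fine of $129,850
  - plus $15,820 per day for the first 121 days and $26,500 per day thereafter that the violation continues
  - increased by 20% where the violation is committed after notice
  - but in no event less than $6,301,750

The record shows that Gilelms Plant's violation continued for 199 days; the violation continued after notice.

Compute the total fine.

$6,301,750

First 121 days: 121 × $15,820 = $1,914,220
Remaining days: (199 − 121) × $26,500 = $2,067,000
Per-day component: $1,914,220 + $2,067,000 = $3,981,220
Base plus per-day: $129,850 + $3,981,220 = $4,111,070
Enhancement: 20% of $4,111,070 = $822,214
Enhanced fine: $4,111,070 + $822,214 = $4,933,284
Minimum $6,301,750: $4,933,284 is below the minimum → $6,301,750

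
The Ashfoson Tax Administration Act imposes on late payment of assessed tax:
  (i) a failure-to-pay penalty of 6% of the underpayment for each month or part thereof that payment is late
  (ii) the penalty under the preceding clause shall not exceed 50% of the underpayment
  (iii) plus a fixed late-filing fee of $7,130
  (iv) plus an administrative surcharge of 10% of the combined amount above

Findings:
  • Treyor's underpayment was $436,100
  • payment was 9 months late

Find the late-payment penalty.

Penalty: $247,698

Accrued rate: 6% × 9 = 54%, capped at 50% → 50%
Failure-to-pay penalty: 50% of $436,100 = $218,050
Penalty before surcharge: $218,050 + $7,130 = $225,180
Administrative surcharge: 10% of $225,180 = $22,518
Total penalty: $225,180 + $22,518 = $247,698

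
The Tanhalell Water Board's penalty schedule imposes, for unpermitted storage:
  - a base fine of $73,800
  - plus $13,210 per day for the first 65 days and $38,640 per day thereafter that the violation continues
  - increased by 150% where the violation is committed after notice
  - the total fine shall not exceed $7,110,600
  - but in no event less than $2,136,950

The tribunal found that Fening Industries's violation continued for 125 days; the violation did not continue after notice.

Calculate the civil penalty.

First 65 days: 65 × $13,210 = $858,650
Remaining days: (125 − 65) × $38,640 = $2,318,400
Per-day component: $858,650 + $2,318,400 = $3,177,050
Base plus per-day: $73,800 + $3,177,050 = $3,250,850
The violation did not continue after notice: no 150% increase.
Cap at $7,110,600: $3,250,850 is within the cap, no reduction.
Minimum $2,136,950: $3,250,850 meets the minimum, no increase.

$3,250,850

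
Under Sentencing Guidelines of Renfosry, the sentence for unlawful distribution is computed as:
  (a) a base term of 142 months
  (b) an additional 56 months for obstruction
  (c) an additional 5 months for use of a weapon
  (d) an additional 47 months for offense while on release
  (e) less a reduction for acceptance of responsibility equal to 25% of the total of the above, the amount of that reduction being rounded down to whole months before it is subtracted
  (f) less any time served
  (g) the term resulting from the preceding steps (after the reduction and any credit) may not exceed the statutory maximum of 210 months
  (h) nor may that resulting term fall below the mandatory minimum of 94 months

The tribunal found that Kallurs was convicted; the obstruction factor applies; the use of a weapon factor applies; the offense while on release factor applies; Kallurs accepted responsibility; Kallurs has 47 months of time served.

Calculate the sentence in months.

Obstruction enhancement: +56 months
Use of a weapon enhancement: +5 months
Offense while on release enhancement: +47 months
Adjusted term: 142 months + 56 months + 5 months + 47 months = 250 months
Acceptance of responsibility reduction: 25% of 250 months = 62 months (rounded down)
After reduction: 250 − 62 = 188 months
Less time served: 188 months − 47 months = 141 months
Cap at 210 months: 141 months is within the cap, no reduction.
Minimum 94 months: 141 months meets the minimum, no increase.

141 months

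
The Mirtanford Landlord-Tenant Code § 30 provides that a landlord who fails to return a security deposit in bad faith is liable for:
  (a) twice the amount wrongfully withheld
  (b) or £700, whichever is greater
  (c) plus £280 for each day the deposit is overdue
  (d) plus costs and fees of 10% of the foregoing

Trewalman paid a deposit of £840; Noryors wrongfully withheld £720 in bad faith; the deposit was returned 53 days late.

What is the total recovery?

£17,908

Doubled: 2 × £720 = £1,440
Minimum £700: £1,440 meets the minimum, no increase.
Late-return penalty: 53 × £280 = £14,840
Damages plus late penalty: £1,440 + £14,840 = £16,280
Costs and fees: 10% of £16,280 = £1,628
Total recovery: £16,280 + £1,628 = £17,908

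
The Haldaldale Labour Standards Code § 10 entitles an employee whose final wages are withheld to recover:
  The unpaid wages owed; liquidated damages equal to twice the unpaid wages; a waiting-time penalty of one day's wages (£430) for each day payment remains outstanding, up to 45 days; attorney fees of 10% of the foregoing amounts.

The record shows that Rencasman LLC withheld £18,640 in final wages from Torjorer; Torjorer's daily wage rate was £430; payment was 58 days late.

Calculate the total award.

£82,797

Doubled: 2 × £18,640 = £37,280
Penalty days: min(58, 45) = 45
Waiting-time penalty: 45 × £430 = £19,350
Subtotal: £18,640 + £37,280 + £19,350 = £75,270
Attorney fees: 10% of £75,270 = £7,527
Total award: £75,270 + £7,527 = £82,797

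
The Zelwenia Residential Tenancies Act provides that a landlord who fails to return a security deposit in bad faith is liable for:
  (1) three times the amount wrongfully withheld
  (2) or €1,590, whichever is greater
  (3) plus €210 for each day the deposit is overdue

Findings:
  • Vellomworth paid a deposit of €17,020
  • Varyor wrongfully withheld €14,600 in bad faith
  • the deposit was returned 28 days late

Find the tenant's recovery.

Trebled: 3 × €14,600 = €43,800
Minimum €1,590: €43,800 meets the minimum, no increase.
Late-return penalty: 28 × €210 = €5,880
Damages plus late penalty: €43,800 + €5,880 = €49,680

€49,680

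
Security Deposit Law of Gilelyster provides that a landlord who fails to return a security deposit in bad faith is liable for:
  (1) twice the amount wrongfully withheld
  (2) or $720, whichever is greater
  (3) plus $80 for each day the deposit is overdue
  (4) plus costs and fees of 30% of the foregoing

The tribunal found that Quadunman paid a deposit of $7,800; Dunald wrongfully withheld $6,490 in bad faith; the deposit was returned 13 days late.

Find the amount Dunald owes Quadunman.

$18,226

Doubled: 2 × $6,490 = $12,980
Minimum $720: $12,980 meets the minimum, no increase.
Late-return penalty: 13 × $80 = $1,040
Damages plus late penalty: $12,980 + $1,040 = $14,020
Costs and fees: 30% of $14,020 = $4,206
Total recovery: $14,020 + $4,206 = $18,226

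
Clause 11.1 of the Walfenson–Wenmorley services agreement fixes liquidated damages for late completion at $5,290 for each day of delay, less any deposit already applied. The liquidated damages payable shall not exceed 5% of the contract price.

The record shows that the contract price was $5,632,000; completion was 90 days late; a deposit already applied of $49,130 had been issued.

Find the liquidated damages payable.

$281,600

Per-day damages: 90 × $5,290 = $476,100
Less deposit already applied: $476,100 − $49,130 = $426,970
Cap: 5% of $5,632,000 = $281,600
Cap at $281,600: $426,970 exceeds the cap → $281,600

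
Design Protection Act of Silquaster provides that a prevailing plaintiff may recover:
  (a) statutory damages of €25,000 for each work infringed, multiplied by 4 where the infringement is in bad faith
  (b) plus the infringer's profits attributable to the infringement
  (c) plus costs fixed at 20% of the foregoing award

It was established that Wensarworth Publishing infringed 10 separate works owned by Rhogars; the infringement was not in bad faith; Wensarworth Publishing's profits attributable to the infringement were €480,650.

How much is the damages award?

Statutory damages: 10 × €25,000 = €250,000
Infringement not in bad faith: no ×4 enhancement.
Combined award: €250,000 + €480,650 = €730,650
Costs: 20% of €730,650 = €146,130
Award plus costs: €730,650 + €146,130 = €876,780

€876,780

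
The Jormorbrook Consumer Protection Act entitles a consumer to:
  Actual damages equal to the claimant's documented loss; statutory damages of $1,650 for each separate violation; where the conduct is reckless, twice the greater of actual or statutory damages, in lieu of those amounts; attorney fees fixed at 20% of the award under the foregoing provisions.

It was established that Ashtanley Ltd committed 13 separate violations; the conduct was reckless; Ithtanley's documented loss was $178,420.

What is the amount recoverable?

Statutory damages: 13 × $1,650 = $21,450
Greater of actual damages ($178,420) or statutory damages ($21,450): $178,420
Doubled: 2 × $178,420 = $356,840
Attorney fees: 20% of $356,840 = $71,368
Total recovery: $356,840 + $71,368 = $428,208

$428,208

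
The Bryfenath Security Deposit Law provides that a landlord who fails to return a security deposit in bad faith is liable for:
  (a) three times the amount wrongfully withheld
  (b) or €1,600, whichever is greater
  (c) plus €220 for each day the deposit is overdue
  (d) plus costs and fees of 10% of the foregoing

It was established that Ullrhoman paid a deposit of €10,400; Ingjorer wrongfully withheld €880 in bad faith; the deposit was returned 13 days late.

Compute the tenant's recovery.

€6,050

Trebled: 3 × €880 = €2,640
Minimum €1,600: €2,640 meets the minimum, no increase.
Late-return penalty: 13 × €220 = €2,860
Damages plus late penalty: €2,640 + €2,860 = €5,500
Costs and fees: 10% of €5,500 = €550
Total recovery: €5,500 + €550 = €6,050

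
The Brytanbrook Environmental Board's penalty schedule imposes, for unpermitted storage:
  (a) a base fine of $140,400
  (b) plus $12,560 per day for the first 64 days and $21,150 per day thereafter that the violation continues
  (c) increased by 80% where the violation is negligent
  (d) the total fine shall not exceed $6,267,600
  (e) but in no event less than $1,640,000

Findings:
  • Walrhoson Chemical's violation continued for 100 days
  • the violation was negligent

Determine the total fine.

First 64 days: 64 × $12,560 = $803,840
Remaining days: (100 − 64) × $21,150 = $761,400
Per-day component: $803,840 + $761,400 = $1,565,240
Base plus per-day: $140,400 + $1,565,240 = $1,705,640
Enhancement: 80% of $1,705,640 = $1,364,512
Enhanced fine: $1,705,640 + $1,364,512 = $3,070,152
Cap at $6,267,600: $3,070,152 is within the cap, no reduction.
Minimum $1,640,000: $3,070,152 meets the minimum, no increase.

$3,070,152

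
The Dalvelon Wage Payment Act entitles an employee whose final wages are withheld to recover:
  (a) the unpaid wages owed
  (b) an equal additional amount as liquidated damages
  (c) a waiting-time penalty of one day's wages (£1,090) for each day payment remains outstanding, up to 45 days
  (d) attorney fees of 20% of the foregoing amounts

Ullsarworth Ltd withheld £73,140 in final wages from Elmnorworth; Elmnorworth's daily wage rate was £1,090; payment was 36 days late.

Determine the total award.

Liquidated damages (equal amount): £73,140
Penalty days: min(36, 45) = 36
Waiting-time penalty: 36 × £1,090 = £39,240
Subtotal: £73,140 + £73,140 + £39,240 = £185,520
Attorney fees: 20% of £185,520 = £37,104
Total award: £185,520 + £37,104 = £222,624

£222,624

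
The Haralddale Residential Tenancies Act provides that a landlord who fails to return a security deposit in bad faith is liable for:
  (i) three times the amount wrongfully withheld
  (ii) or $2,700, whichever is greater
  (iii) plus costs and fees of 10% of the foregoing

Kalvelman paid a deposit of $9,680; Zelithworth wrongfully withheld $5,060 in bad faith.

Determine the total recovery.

Trebled: 3 × $5,060 = $15,180
Minimum $2,700: $15,180 meets the minimum, no increase.
Costs and fees: 10% of $15,180 = $1,518
Total recovery: $15,180 + $1,518 = $16,698

$16,698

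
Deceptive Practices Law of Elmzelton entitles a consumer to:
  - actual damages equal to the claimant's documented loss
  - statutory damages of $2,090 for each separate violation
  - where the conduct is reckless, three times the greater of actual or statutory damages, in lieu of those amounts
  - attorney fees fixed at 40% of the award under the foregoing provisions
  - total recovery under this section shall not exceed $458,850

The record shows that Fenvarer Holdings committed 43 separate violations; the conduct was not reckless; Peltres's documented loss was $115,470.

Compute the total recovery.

$287,476

Statutory damages: 43 × $2,090 = $89,870
Conduct not reckless: the in-lieu enhancement does not apply.
Actual plus statutory damages: $115,470 + $89,870 = $205,340
Attorney fees: 40% of $205,340 = $82,136
Total before cap: $205,340 + $82,136 = $287,476
Cap at $458,850: $287,476 is within the cap, no reduction.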